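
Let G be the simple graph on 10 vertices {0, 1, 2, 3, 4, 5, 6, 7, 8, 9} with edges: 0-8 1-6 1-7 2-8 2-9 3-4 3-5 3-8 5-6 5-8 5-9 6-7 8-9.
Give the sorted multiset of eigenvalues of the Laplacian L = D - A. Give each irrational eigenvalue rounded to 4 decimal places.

[0, 0.2988, 0.6682, 1.0891, 2.3175, 3, 3.4429, 3.6600, 5.3990, 6.1244]

With the vertex order [0, 1, 2, 3, 4, 5, 6, 7, 8, 9], the degrees are [1, 2, 2, 3, 1, 4, 3, 2, 5, 3], giving D = diag(1, 2, 2, 3, 1, 4, 3, 2, 5, 3) and L = D - A. The multiplicity of 0 as a Laplacian eigenvalue equals the number of connected components. There is one zero in the spectrum, matching the 1 component. By the matrix-tree theorem the graph has (1/10) * product of the nonzero eigenvalues = 63 spanning trees.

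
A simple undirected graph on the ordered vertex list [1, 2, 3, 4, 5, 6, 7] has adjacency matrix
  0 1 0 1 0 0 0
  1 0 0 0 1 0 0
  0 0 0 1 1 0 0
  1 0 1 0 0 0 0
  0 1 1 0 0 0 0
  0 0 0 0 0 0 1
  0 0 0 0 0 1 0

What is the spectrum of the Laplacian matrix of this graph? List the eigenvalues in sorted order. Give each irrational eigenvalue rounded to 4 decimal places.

Each diagonal entry of L is the vertex degree and each off-diagonal entry is -1 where an edge is present, 0 otherwise; in the order [1, 2, 3, 4, 5, 6, 7] the diagonal is [2, 2, 2, 2, 2, 1, 1]. The multiplicity of 0 as a Laplacian eigenvalue equals the number of connected components. The 2 zero eigenvalues correspond to the 2 connected components. There are 2 zeros in the spectrum, matching the 2 components. The largest eigenvalue, 3.6180, is at most the vertex count 7.

[0, 0, 1.3820, 1.3820, 2, 3.6180, 3.6180]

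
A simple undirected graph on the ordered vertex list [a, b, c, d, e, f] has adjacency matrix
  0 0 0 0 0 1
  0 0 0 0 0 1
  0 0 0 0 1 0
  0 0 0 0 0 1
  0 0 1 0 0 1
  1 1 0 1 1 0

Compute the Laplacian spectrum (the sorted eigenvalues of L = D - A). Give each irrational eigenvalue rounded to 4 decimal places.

Reading degrees in the order [a, b, c, d, e, f] gives [1, 1, 1, 1, 2, 4]; set D = diag(1, 1, 1, 1, 2, 4) and form L = D - A. Diagonalising L (or applying a numerical eigensolver to the 6x6 matrix) gives the spectrum above. The single zero eigenvalue shows the graph is connected. The eigenvalues sum to 10, which equals trace(L) = 2|E|.

[0, 0.4859, 1, 1, 2.4280, 5.0861]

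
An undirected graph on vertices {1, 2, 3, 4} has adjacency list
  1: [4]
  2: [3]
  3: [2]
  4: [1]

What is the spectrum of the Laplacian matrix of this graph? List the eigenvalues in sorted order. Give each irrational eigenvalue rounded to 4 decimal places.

[0, 0, 2, 2]

Reading degrees in the order [1, 2, 3, 4] gives [1, 1, 1, 1]; set D = diag(1, 1, 1, 1) and form L = D - A. Diagonalising L (or applying a numerical eigensolver to the 4x4 matrix) gives the spectrum above. The 2 zero eigenvalues correspond to the 2 connected components.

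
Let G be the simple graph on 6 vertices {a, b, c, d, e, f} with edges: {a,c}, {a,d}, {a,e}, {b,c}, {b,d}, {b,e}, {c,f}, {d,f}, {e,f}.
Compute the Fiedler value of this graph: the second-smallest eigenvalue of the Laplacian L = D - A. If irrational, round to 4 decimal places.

Each diagonal entry of L is the vertex degree and each off-diagonal entry is -1 where an edge is present, 0 otherwise; in the order [a, b, c, d, e, f] the diagonal is [3, 3, 3, 3, 3, 3]. The smallest Laplacian eigenvalue is always 0. The next one, lambda_2 = 3, measures how hard the graph is to disconnect: larger values mean better connectivity. By the matrix-tree theorem the graph has (1/6) * product of the nonzero eigenvalues = 81 spanning trees.

3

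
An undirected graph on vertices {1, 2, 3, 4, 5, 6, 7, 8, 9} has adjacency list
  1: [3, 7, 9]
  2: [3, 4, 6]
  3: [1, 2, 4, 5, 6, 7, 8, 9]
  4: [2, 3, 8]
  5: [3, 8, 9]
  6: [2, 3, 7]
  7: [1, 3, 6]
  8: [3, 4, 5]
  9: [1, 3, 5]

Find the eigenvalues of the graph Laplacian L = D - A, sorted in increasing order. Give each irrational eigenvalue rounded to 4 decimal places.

Each diagonal entry of L is the vertex degree and each off-diagonal entry is -1 where an edge is present, 0 otherwise; in the order [1, 2, 3, 4, 5, 6, 7, 8, 9] the diagonal is [3, 3, 8, 3, 3, 3, 3, 3, 3]. L is symmetric positive semidefinite, so every eigenvalue is real and nonnegative. The largest eigenvalue, 9, is at most the vertex count 9.

[0, 1.5858, 1.5858, 3, 3, 4.4142, 4.4142, 5, 9]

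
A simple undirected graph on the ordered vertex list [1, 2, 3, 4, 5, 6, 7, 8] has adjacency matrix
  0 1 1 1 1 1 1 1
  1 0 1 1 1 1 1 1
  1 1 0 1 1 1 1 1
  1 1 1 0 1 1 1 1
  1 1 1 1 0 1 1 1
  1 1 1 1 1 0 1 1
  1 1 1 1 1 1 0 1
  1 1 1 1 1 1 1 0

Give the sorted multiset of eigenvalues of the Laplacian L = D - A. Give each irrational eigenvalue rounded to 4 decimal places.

Each diagonal entry of L is the vertex degree and each off-diagonal entry is -1 where an edge is present, 0 otherwise; in the order [1, 2, 3, 4, 5, 6, 7, 8] the diagonal is [7, 7, 7, 7, 7, 7, 7, 7]. L is symmetric positive semidefinite, so every eigenvalue is real and nonnegative.

[0, 8, 8, 8, 8, 8, 8, 8]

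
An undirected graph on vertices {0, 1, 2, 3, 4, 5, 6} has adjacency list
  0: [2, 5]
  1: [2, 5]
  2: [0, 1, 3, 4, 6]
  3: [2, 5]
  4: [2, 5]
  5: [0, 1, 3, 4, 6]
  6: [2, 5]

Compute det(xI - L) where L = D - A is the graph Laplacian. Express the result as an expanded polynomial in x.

x^7 - 20x^6 + 155x^5 - 600x^4 + 1240x^3 - 1312x^2 + 560x

With the vertex order [0, 1, 2, 3, 4, 5, 6], the degrees are [2, 2, 5, 2, 2, 5, 2], giving D = diag(2, 2, 5, 2, 2, 5, 2) and L = D - A. L has integer entries, so p(x) = det(xI - L) has integer coefficients. Expanding the determinant yields x^7 - 20x^6 + 155x^5 - 600x^4 + 1240x^3 - 1312x^2 + 560x. The coefficient of x^6 equals -trace(L) = -20, matching the sum of degrees. There is one zero in the spectrum, matching the 1 component. The largest eigenvalue, 7, is at most the vertex count 7.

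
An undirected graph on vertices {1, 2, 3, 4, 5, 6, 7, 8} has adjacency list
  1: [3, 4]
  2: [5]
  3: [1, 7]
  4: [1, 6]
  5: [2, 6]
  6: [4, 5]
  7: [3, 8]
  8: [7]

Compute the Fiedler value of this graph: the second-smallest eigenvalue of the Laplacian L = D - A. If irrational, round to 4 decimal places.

0.1522

Reading degrees in the order [1, 2, 3, 4, 5, 6, 7, 8] gives [2, 1, 2, 2, 2, 2, 2, 1]; set D = diag(2, 1, 2, 2, 2, 2, 2, 1) and form L = D - A. The sorted Laplacian eigenvalues are [0, 0.1522, 0.5858, 1.2346, 2, 2.7654, 3.4142, 3.8478]; the algebraic connectivity is the second entry, 0.1522. There is one zero in the spectrum, matching the 1 component. By the matrix-tree theorem the graph has (1/8) * product of the nonzero eigenvalues = 1 spanning tree.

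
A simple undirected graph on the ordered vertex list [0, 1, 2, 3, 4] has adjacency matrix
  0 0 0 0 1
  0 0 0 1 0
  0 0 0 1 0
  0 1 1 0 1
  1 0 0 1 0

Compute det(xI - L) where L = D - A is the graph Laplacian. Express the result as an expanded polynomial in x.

x^5 - 8x^4 + 20x^3 - 18x^2 + 5x

Reading degrees in the order [0, 1, 2, 3, 4] gives [1, 1, 1, 3, 2]; set D = diag(1, 1, 1, 3, 2) and form L = D - A. L has integer entries, so p(x) = det(xI - L) has integer coefficients. Expanding the determinant yields x^5 - 8x^4 + 20x^3 - 18x^2 + 5x. Since p(0) = det(-L) = 0, x divides p(x). There is one zero in the spectrum, matching the 1 component.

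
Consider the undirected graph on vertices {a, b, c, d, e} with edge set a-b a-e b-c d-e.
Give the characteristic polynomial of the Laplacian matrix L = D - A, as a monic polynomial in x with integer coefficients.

x^5 - 8x^4 + 21x^3 - 20x^2 + 5x

With the vertex order [a, b, c, d, e], the degrees are [2, 2, 1, 1, 2], giving D = diag(2, 2, 1, 1, 2) and L = D - A. Computing det(xI - L) by cofactor expansion (or equivalently via sum-over-permutations) gives x^5 - 8x^4 + 21x^3 - 20x^2 + 5x. Since p(0) = det(-L) = 0, x divides p(x). By the matrix-tree theorem the graph has (1/5) * product of the nonzero eigenvalues = 1 spanning tree.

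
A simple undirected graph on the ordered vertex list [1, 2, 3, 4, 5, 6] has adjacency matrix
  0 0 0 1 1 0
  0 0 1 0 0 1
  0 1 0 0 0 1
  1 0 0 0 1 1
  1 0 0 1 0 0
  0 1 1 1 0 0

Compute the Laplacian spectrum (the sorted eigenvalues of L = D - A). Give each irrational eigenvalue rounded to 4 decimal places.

With the vertex order [1, 2, 3, 4, 5, 6], the degrees are [2, 2, 2, 3, 2, 3], giving D = diag(2, 2, 2, 3, 2, 3) and L = D - A. The multiplicity of 0 as a Laplacian eigenvalue equals the number of connected components. The single zero eigenvalue shows the graph is connected.

[0, 0.4384, 3, 3, 3, 4.5616]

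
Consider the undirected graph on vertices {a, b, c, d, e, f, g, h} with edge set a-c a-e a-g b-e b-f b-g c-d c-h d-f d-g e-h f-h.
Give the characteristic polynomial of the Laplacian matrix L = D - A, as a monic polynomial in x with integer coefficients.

Each diagonal entry of L is the vertex degree and each off-diagonal entry is -1 where an edge is present, 0 otherwise; in the order [a, b, c, d, e, f, g, h] the diagonal is [3, 3, 3, 3, 3, 3, 3, 3]. The eigenvalues of L are [0, 2, 2, 2, 4, 4, 4, 6]; the characteristic polynomial is the product of (x - lambda_i), which multiplies out to x^8 - 24x^7 + 240x^6 - 1296x^5 + 4080x^4 - 7488x^3 + 7424x^2 - 3072x. The coefficient of x^7 equals -trace(L) = -24, matching the sum of degrees. The largest eigenvalue, 6, is at most the vertex count 8. There is one zero in the spectrum, matching the 1 component.

x^8 - 24x^7 + 240x^6 - 1296x^5 + 4080x^4 - 7488x^3 + 7424x^2 - 3072x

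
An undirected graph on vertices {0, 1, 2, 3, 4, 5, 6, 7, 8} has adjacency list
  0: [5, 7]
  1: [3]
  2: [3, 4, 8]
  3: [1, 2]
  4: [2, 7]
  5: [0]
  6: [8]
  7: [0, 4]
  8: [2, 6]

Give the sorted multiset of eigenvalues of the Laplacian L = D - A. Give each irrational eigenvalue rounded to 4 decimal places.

[0, 0.1708, 0.3820, 0.8503, 1.6761, 2.4165, 2.6180, 3.4421, 4.4442]

Each diagonal entry of L is the vertex degree and each off-diagonal entry is -1 where an edge is present, 0 otherwise; in the order [0, 1, 2, 3, 4, 5, 6, 7, 8] the diagonal is [2, 1, 3, 2, 2, 1, 1, 2, 2]. The multiplicity of 0 as a Laplacian eigenvalue equals the number of connected components. The single zero eigenvalue shows the graph is connected.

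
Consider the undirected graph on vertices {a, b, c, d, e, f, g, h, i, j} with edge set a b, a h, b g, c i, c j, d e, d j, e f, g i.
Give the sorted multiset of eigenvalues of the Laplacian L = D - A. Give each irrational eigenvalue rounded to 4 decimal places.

With the vertex order [a, b, c, d, e, f, g, h, i, j], the degrees are [2, 2, 2, 2, 2, 1, 2, 1, 2, 2], giving D = diag(2, 2, 2, 2, 2, 1, 2, 1, 2, 2) and L = D - A. Diagonalising L (or applying a numerical eigensolver to the 10x10 matrix) gives the spectrum above. The single zero eigenvalue shows the graph is connected. By the matrix-tree theorem the graph has (1/10) * product of the nonzero eigenvalues = 1 spanning tree. There is one zero in the spectrum, matching the 1 component.

[0, 0.0979, 0.3820, 0.8244, 1.3820, 2, 2.6180, 3.1756, 3.6180, 3.9021]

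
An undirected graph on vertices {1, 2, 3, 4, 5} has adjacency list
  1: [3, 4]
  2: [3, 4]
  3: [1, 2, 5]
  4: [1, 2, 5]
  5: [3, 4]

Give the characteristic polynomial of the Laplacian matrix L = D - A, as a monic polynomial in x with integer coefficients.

x^5 - 12x^4 + 51x^3 - 92x^2 + 60x

Reading degrees in the order [1, 2, 3, 4, 5] gives [2, 2, 3, 3, 2]; set D = diag(2, 2, 3, 3, 2) and form L = D - A. The eigenvalues of L are [0, 2, 2, 3, 5]; the characteristic polynomial is the product of (x - lambda_i), which multiplies out to x^5 - 12x^4 + 51x^3 - 92x^2 + 60x. Since p(0) = det(-L) = 0, x divides p(x).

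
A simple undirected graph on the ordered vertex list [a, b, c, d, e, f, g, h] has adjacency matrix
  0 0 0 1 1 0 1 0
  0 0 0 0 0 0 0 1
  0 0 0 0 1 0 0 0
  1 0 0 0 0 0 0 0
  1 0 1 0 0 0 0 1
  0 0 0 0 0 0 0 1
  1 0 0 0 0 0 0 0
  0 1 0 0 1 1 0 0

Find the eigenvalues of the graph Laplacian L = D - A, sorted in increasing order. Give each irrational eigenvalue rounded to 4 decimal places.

[0, 0.2679, 0.6571, 1, 1, 2.5293, 3.7321, 4.8136]

With the vertex order [a, b, c, d, e, f, g, h], the degrees are [3, 1, 1, 1, 3, 1, 1, 3], giving D = diag(3, 1, 1, 1, 3, 1, 1, 3) and L = D - A. Diagonalising L (or applying a numerical eigensolver to the 8x8 matrix) gives the spectrum above. The eigenvalues sum to 14, which equals trace(L) = 2|E|.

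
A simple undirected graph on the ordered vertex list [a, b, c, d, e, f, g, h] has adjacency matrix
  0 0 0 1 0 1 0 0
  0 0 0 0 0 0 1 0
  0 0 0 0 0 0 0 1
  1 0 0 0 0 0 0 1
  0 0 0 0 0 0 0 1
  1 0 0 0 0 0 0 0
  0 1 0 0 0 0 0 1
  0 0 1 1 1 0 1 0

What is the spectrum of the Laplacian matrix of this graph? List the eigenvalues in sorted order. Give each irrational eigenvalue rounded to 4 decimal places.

Reading degrees in the order [a, b, c, d, e, f, g, h] gives [2, 1, 1, 2, 1, 1, 2, 4]; set D = diag(2, 1, 1, 2, 1, 1, 2, 4) and form L = D - A. The multiplicity of 0 as a Laplacian eigenvalue equals the number of connected components. The single zero eigenvalue shows the graph is connected.

[0, 0.2538, 0.5472, 1, 1.4689, 2.4066, 3.1504, 5.1732]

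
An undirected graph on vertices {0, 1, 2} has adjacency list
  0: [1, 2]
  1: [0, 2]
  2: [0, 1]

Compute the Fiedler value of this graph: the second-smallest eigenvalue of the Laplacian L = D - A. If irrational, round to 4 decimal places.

3

Each diagonal entry of L is the vertex degree and each off-diagonal entry is -1 where an edge is present, 0 otherwise; in the order [0, 1, 2] the diagonal is [2, 2, 2]. The smallest Laplacian eigenvalue is always 0. The next one, lambda_2 = 3, measures how hard the graph is to disconnect: larger values mean better connectivity. There is one zero in the spectrum, matching the 1 component.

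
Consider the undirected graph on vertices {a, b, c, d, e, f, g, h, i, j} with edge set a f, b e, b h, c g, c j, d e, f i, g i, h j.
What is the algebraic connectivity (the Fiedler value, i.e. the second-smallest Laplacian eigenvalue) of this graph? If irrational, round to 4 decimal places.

Reading degrees in the order [a, b, c, d, e, f, g, h, i, j] gives [1, 2, 2, 1, 2, 2, 2, 2, 2, 2]; set D = diag(1, 2, 2, 1, 2, 2, 2, 2, 2, 2) and form L = D - A. The sorted Laplacian eigenvalues are [0, 0.0979, 0.3820, 0.8244, 1.3820, 2, 2.6180, 3.1756, 3.6180, 3.9021]; the algebraic connectivity is the second entry, 0.0979. The largest eigenvalue, 3.9021, is at most the vertex count 10.

0.0979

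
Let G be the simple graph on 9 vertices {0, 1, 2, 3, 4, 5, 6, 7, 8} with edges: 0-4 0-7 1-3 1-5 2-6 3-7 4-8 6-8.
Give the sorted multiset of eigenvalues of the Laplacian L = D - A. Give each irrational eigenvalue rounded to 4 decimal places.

Each diagonal entry of L is the vertex degree and each off-diagonal entry is -1 where an edge is present, 0 otherwise; in the order [0, 1, 2, 3, 4, 5, 6, 7, 8] the diagonal is [2, 2, 1, 2, 2, 1, 2, 2, 2]. L is symmetric positive semidefinite, so every eigenvalue is real and nonnegative. The single zero eigenvalue shows the graph is connected. There is one zero in the spectrum, matching the 1 component.

[0, 0.1206, 0.4679, 1, 1.6527, 2.3473, 3, 3.5321, 3.8794]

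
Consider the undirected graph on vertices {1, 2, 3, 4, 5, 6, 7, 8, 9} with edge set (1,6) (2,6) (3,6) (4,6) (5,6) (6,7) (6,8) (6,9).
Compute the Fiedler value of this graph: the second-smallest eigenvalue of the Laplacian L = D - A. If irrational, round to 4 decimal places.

Reading degrees in the order [1, 2, 3, 4, 5, 6, 7, 8, 9] gives [1, 1, 1, 1, 1, 8, 1, 1, 1]; set D = diag(1, 1, 1, 1, 1, 8, 1, 1, 1) and form L = D - A. The sorted Laplacian eigenvalues are [0, 1, 1, 1, 1, 1, 1, 1, 9]; the algebraic connectivity is the second entry, 1. There is one zero in the spectrum, matching the 1 component.

1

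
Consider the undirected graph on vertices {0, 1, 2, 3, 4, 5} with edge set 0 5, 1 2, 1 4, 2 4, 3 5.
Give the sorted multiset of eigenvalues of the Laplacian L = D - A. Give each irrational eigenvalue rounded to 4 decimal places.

[0, 0, 1, 3, 3, 3]

Each diagonal entry of L is the vertex degree and each off-diagonal entry is -1 where an edge is present, 0 otherwise; in the order [0, 1, 2, 3, 4, 5] the diagonal is [1, 2, 2, 1, 2, 2]. L is symmetric positive semidefinite, so every eigenvalue is real and nonnegative. The 2 zero eigenvalues correspond to the 2 connected components. The eigenvalues sum to 10, which equals trace(L) = 2|E|.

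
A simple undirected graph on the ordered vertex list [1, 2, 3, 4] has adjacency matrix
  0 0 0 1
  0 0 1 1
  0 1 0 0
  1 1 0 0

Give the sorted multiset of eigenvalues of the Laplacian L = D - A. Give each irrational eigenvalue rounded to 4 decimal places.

[0, 0.5858, 2, 3.4142]

Each diagonal entry of L is the vertex degree and each off-diagonal entry is -1 where an edge is present, 0 otherwise; in the order [1, 2, 3, 4] the diagonal is [1, 2, 1, 2]. L is symmetric positive semidefinite, so every eigenvalue is real and nonnegative. The single zero eigenvalue shows the graph is connected. There is one zero in the spectrum, matching the 1 component. By the matrix-tree theorem the graph has (1/4) * product of the nonzero eigenvalues = 1 spanning tree.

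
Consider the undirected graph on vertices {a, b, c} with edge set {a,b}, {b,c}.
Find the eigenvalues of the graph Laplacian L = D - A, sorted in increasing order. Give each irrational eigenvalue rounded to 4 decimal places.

[0, 1, 3]

Reading degrees in the order [a, b, c] gives [1, 2, 1]; set D = diag(1, 2, 1) and form L = D - A. L is symmetric positive semidefinite, so every eigenvalue is real and nonnegative.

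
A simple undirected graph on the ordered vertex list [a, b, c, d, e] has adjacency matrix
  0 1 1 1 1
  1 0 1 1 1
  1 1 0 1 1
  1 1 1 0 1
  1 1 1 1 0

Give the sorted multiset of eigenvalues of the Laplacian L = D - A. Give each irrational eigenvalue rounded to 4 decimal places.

[0, 5, 5, 5, 5]

Each diagonal entry of L is the vertex degree and each off-diagonal entry is -1 where an edge is present, 0 otherwise; in the order [a, b, c, d, e] the diagonal is [4, 4, 4, 4, 4]. The multiplicity of 0 as a Laplacian eigenvalue equals the number of connected components. The single zero eigenvalue shows the graph is connected. By the matrix-tree theorem the graph has (1/5) * product of the nonzero eigenvalues = 125 spanning trees.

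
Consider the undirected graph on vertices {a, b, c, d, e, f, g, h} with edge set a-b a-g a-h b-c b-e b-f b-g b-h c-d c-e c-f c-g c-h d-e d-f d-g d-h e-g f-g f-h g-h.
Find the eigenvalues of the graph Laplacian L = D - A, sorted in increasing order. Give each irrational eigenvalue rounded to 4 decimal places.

[0, 2.8181, 4.1981, 5.5550, 6.5936, 7.2470, 7.5884, 8]

Each diagonal entry of L is the vertex degree and each off-diagonal entry is -1 where an edge is present, 0 otherwise; in the order [a, b, c, d, e, f, g, h] the diagonal is [3, 6, 6, 5, 4, 5, 7, 6]. Since every row of L sums to 0, the all-ones vector is in the kernel and 0 is an eigenvalue.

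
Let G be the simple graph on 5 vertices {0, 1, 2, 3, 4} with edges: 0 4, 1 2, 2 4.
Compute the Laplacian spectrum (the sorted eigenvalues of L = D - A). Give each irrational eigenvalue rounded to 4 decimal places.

[0, 0, 0.5858, 2, 3.4142]

Reading degrees in the order [0, 1, 2, 3, 4] gives [1, 1, 2, 0, 2]; set D = diag(1, 1, 2, 0, 2) and form L = D - A. Since every row of L sums to 0, the all-ones vector is in the kernel and 0 is an eigenvalue. The 2 zero eigenvalues correspond to the 2 connected components.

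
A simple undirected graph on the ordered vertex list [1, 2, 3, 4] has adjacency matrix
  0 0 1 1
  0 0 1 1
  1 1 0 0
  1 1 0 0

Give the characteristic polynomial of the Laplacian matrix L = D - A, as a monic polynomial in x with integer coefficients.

x^4 - 8x^3 + 20x^2 - 16x

With the vertex order [1, 2, 3, 4], the degrees are [2, 2, 2, 2], giving D = diag(2, 2, 2, 2) and L = D - A. Computing det(xI - L) by cofactor expansion (or equivalently via sum-over-permutations) gives x^4 - 8x^3 + 20x^2 - 16x. Since p(0) = det(-L) = 0, x divides p(x). The eigenvalues sum to 8, which equals trace(L) = 2|E|. There is one zero in the spectrum, matching the 1 component.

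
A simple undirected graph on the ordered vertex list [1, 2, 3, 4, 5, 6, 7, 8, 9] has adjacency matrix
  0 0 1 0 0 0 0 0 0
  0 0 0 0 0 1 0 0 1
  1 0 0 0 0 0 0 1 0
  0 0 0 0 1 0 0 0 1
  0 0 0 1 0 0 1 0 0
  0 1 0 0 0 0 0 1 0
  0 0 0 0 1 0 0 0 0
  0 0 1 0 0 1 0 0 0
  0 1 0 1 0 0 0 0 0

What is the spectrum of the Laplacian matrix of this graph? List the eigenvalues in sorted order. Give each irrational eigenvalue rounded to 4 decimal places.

[0, 0.1206, 0.4679, 1, 1.6527, 2.3473, 3, 3.5321, 3.8794]

Reading degrees in the order [1, 2, 3, 4, 5, 6, 7, 8, 9] gives [1, 2, 2, 2, 2, 2, 1, 2, 2]; set D = diag(1, 2, 2, 2, 2, 2, 1, 2, 2) and form L = D - A. Diagonalising L (or applying a numerical eigensolver to the 9x9 matrix) gives the spectrum above. There is one zero in the spectrum, matching the 1 component. The eigenvalues sum to 16, which equals trace(L) = 2|E|.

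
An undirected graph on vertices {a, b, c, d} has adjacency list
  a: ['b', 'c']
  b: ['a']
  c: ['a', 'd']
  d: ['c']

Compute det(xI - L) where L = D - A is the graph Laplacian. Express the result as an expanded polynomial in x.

With the vertex order [a, b, c, d], the degrees are [2, 1, 2, 1], giving D = diag(2, 1, 2, 1) and L = D - A. L has integer entries, so p(x) = det(xI - L) has integer coefficients. Expanding the determinant yields x^4 - 6x^3 + 10x^2 - 4x. The coefficient of x^3 equals -trace(L) = -6, matching the sum of degrees. By the matrix-tree theorem the graph has (1/4) * product of the nonzero eigenvalues = 1 spanning tree.

x^4 - 6x^3 + 10x^2 - 4x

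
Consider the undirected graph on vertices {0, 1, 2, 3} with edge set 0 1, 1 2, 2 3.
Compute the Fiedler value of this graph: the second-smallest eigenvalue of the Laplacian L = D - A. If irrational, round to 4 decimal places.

0.5858

With the vertex order [0, 1, 2, 3], the degrees are [1, 2, 2, 1], giving D = diag(1, 2, 2, 1) and L = D - A. Computing the eigenvalues of L and sorting gives [0, 0.5858, 2, 3.4142]. The Fiedler value lambda_2 = 0.5858 is strictly positive, so the graph is connected. The largest eigenvalue, 3.4142, is at most the vertex count 4.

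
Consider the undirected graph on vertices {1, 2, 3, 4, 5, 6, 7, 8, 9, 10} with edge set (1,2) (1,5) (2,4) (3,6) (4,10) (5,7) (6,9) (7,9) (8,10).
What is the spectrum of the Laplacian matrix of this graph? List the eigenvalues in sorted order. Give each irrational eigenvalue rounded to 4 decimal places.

[0, 0.0979, 0.3820, 0.8244, 1.3820, 2, 2.6180, 3.1756, 3.6180, 3.9021]

Each diagonal entry of L is the vertex degree and each off-diagonal entry is -1 where an edge is present, 0 otherwise; in the order [1, 2, 3, 4, 5, 6, 7, 8, 9, 10] the diagonal is [2, 2, 1, 2, 2, 2, 2, 1, 2, 2]. The multiplicity of 0 as a Laplacian eigenvalue equals the number of connected components. The single zero eigenvalue shows the graph is connected. The largest eigenvalue, 3.9021, is at most the vertex count 10. The eigenvalues sum to 18, which equals trace(L) = 2|E|.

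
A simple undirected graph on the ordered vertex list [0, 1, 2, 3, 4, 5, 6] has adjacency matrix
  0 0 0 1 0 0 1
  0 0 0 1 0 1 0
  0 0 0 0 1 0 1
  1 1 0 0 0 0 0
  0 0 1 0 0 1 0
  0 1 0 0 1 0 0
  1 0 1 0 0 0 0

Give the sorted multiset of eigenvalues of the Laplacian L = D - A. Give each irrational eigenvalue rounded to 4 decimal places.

[0, 0.7530, 0.7530, 2.4450, 2.4450, 3.8019, 3.8019]

Reading degrees in the order [0, 1, 2, 3, 4, 5, 6] gives [2, 2, 2, 2, 2, 2, 2]; set D = diag(2, 2, 2, 2, 2, 2, 2) and form L = D - A. Since every row of L sums to 0, the all-ones vector is in the kernel and 0 is an eigenvalue. The largest eigenvalue, 3.8019, is at most the vertex count 7. By the matrix-tree theorem the graph has (1/7) * product of the nonzero eigenvalues = 7 spanning trees.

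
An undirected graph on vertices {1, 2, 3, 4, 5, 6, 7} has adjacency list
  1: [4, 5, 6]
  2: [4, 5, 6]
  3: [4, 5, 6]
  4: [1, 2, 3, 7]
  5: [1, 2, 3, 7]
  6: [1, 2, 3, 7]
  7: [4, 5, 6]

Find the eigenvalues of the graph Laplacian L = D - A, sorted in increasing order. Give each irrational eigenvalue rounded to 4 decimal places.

Reading degrees in the order [1, 2, 3, 4, 5, 6, 7] gives [3, 3, 3, 4, 4, 4, 3]; set D = diag(3, 3, 3, 4, 4, 4, 3) and form L = D - A. L is symmetric positive semidefinite, so every eigenvalue is real and nonnegative. The single zero eigenvalue shows the graph is connected. The eigenvalues sum to 24, which equals trace(L) = 2|E|. By the matrix-tree theorem the graph has (1/7) * product of the nonzero eigenvalues = 432 spanning trees.

[0, 3, 3, 3, 4, 4, 7]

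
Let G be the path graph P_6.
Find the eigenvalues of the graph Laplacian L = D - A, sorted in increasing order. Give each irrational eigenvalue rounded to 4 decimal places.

[0, 0.2679, 1, 2, 3, 3.7321]

The graph has 6 vertices and degree multiset [2, 2, 2, 2, 1, 1]; D is the diagonal matrix of degrees and L = D - A. Since every row of L sums to 0, the all-ones vector is in the kernel and 0 is an eigenvalue. The single zero eigenvalue shows the graph is connected. The eigenvalues sum to 10, which equals trace(L) = 2|E|. The largest eigenvalue, 3.7321, is at most the vertex count 6.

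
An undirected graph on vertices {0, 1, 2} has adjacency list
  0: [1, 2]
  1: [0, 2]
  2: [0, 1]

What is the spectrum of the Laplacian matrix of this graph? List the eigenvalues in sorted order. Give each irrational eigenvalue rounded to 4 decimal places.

Each diagonal entry of L is the vertex degree and each off-diagonal entry is -1 where an edge is present, 0 otherwise; in the order [0, 1, 2] the diagonal is [2, 2, 2]. L is symmetric positive semidefinite, so every eigenvalue is real and nonnegative.

[0, 3, 3]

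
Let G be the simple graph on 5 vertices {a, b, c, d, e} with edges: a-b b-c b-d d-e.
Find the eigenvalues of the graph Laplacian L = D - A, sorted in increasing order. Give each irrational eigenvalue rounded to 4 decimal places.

[0, 0.5188, 1, 2.3111, 4.1701]

Reading degrees in the order [a, b, c, d, e] gives [1, 3, 1, 2, 1]; set D = diag(1, 3, 1, 2, 1) and form L = D - A. The multiplicity of 0 as a Laplacian eigenvalue equals the number of connected components. The largest eigenvalue, 4.1701, is at most the vertex count 5.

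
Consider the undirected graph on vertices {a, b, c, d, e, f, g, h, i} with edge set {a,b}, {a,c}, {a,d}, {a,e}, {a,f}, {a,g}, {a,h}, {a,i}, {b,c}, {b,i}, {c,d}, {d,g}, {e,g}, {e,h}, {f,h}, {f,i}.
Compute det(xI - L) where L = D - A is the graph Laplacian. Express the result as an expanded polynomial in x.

With the vertex order [a, b, c, d, e, f, g, h, i], the degrees are [8, 3, 3, 3, 3, 3, 3, 3, 3], giving D = diag(8, 3, 3, 3, 3, 3, 3, 3, 3) and L = D - A. Computing det(xI - L) by cofactor expansion (or equivalently via sum-over-permutations) gives x^9 - 32x^8 + 428x^7 - 3136x^6 + 13786x^5 - 37232x^4 + 60276x^3 - 53424x^2 + 19845x. Since p(0) = det(-L) = 0, x divides p(x). The largest eigenvalue, 9, is at most the vertex count 9.

x^9 - 32x^8 + 428x^7 - 3136x^6 + 13786x^5 - 37232x^4 + 60276x^3 - 53424x^2 + 19845x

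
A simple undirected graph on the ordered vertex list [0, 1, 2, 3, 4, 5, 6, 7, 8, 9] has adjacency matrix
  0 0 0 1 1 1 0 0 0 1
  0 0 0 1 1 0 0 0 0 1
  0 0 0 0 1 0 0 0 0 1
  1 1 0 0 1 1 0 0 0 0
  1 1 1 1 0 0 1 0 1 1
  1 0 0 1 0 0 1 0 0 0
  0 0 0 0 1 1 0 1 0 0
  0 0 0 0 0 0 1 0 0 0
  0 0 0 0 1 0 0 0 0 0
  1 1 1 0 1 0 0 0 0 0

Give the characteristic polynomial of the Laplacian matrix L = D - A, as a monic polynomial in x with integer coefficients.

x^10 - 32x^9 + 431x^8 - 3196x^7 + 14309x^6 - 39850x^5 + 68463x^4 - 69284x^3 + 37088x^2 - 7930x

Each diagonal entry of L is the vertex degree and each off-diagonal entry is -1 where an edge is present, 0 otherwise; in the order [0, 1, 2, 3, 4, 5, 6, 7, 8, 9] the diagonal is [4, 3, 2, 4, 7, 3, 3, 1, 1, 4]. L has integer entries, so p(x) = det(xI - L) has integer coefficients. Expanding the determinant yields x^10 - 32x^9 + 431x^8 - 3196x^7 + 14309x^6 - 39850x^5 + 68463x^4 - 69284x^3 + 37088x^2 - 7930x. The coefficient of x^9 equals -trace(L) = -32, matching the sum of degrees.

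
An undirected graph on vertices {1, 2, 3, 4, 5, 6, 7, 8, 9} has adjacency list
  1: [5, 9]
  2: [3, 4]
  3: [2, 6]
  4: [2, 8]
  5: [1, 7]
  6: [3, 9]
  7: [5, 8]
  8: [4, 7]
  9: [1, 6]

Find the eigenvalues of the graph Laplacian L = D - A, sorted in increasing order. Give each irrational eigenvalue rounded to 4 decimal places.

[0, 0.4679, 0.4679, 1.6527, 1.6527, 3, 3, 3.8794, 3.8794]

Reading degrees in the order [1, 2, 3, 4, 5, 6, 7, 8, 9] gives [2, 2, 2, 2, 2, 2, 2, 2, 2]; set D = diag(2, 2, 2, 2, 2, 2, 2, 2, 2) and form L = D - A. Diagonalising L (or applying a numerical eigensolver to the 9x9 matrix) gives the spectrum above. By the matrix-tree theorem the graph has (1/9) * product of the nonzero eigenvalues = 9 spanning trees.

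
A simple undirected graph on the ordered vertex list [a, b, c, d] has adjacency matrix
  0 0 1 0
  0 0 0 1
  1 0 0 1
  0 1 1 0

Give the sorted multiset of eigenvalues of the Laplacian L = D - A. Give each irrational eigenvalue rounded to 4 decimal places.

[0, 0.5858, 2, 3.4142]

Each diagonal entry of L is the vertex degree and each off-diagonal entry is -1 where an edge is present, 0 otherwise; in the order [a, b, c, d] the diagonal is [1, 1, 2, 2]. The multiplicity of 0 as a Laplacian eigenvalue equals the number of connected components. The single zero eigenvalue shows the graph is connected. The eigenvalues sum to 6, which equals trace(L) = 2|E|. By the matrix-tree theorem the graph has (1/4) * product of the nonzero eigenvalues = 1 spanning tree.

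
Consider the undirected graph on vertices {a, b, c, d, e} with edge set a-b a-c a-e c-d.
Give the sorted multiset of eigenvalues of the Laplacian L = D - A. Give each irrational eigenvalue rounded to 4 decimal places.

Each diagonal entry of L is the vertex degree and each off-diagonal entry is -1 where an edge is present, 0 otherwise; in the order [a, b, c, d, e] the diagonal is [3, 1, 2, 1, 1]. L is symmetric positive semidefinite, so every eigenvalue is real and nonnegative. The single zero eigenvalue shows the graph is connected. By the matrix-tree theorem the graph has (1/5) * product of the nonzero eigenvalues = 1 spanning tree.

[0, 0.5188, 1, 2.3111, 4.1701]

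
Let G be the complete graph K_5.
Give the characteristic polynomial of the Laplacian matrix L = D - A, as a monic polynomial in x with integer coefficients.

x^5 - 20x^4 + 150x^3 - 500x^2 + 625x

The graph has 5 vertices and degree multiset [4, 4, 4, 4, 4]; D is the diagonal matrix of degrees and L = D - A. Computing det(xI - L) by cofactor expansion (or equivalently via sum-over-permutations) gives x^5 - 20x^4 + 150x^3 - 500x^2 + 625x. The coefficient of x^4 equals -trace(L) = -20, matching the sum of degrees. The largest eigenvalue, 5, is at most the vertex count 5.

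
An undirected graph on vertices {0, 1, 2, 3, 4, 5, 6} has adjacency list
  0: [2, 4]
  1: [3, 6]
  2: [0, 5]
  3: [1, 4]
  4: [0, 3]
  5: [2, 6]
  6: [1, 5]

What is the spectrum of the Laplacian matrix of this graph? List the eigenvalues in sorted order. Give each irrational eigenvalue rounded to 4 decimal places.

[0, 0.7530, 0.7530, 2.4450, 2.4450, 3.8019, 3.8019]

Reading degrees in the order [0, 1, 2, 3, 4, 5, 6] gives [2, 2, 2, 2, 2, 2, 2]; set D = diag(2, 2, 2, 2, 2, 2, 2) and form L = D - A. Diagonalising L (or applying a numerical eigensolver to the 7x7 matrix) gives the spectrum above. The single zero eigenvalue shows the graph is connected. By the matrix-tree theorem the graph has (1/7) * product of the nonzero eigenvalues = 7 spanning trees. The eigenvalues sum to 14, which equals trace(L) = 2|E|.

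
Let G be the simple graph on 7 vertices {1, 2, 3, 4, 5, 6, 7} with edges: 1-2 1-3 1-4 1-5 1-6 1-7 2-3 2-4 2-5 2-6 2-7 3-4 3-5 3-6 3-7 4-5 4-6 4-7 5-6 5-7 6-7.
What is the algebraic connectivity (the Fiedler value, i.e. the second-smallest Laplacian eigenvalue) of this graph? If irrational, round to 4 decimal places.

7

Reading degrees in the order [1, 2, 3, 4, 5, 6, 7] gives [6, 6, 6, 6, 6, 6, 6]; set D = diag(6, 6, 6, 6, 6, 6, 6) and form L = D - A. The smallest Laplacian eigenvalue is always 0. The next one, lambda_2 = 7, measures how hard the graph is to disconnect: larger values mean better connectivity. There is one zero in the spectrum, matching the 1 component.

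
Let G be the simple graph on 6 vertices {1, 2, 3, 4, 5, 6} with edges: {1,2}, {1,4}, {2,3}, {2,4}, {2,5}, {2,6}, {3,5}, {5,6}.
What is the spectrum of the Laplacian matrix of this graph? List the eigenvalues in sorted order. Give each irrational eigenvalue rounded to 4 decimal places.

Each diagonal entry of L is the vertex degree and each off-diagonal entry is -1 where an edge is present, 0 otherwise; in the order [1, 2, 3, 4, 5, 6] the diagonal is [2, 5, 2, 2, 3, 2]. Since every row of L sums to 0, the all-ones vector is in the kernel and 0 is an eigenvalue. The single zero eigenvalue shows the graph is connected. The eigenvalues sum to 16, which equals trace(L) = 2|E|.

[0, 1, 2, 3, 4, 6]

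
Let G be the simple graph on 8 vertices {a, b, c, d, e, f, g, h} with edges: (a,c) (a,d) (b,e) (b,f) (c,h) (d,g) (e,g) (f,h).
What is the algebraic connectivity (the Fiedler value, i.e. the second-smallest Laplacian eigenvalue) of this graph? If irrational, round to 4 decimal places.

0.5858

With the vertex order [a, b, c, d, e, f, g, h], the degrees are [2, 2, 2, 2, 2, 2, 2, 2], giving D = diag(2, 2, 2, 2, 2, 2, 2, 2) and L = D - A. The sorted Laplacian eigenvalues are [0, 0.5858, 0.5858, 2, 2, 3.4142, 3.4142, 4]; the algebraic connectivity is the second entry, 0.5858. There is one zero in the spectrum, matching the 1 component. The eigenvalues sum to 16, which equals trace(L) = 2|E|.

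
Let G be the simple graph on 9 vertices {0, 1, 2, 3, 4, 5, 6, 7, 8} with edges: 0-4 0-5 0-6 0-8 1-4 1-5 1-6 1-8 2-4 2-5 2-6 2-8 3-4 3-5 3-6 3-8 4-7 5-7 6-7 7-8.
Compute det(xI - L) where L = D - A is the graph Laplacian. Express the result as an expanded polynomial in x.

With the vertex order [0, 1, 2, 3, 4, 5, 6, 7, 8], the degrees are [4, 4, 4, 4, 5, 5, 5, 4, 5], giving D = diag(4, 4, 4, 4, 5, 5, 5, 4, 5) and L = D - A. Computing det(xI - L) by cofactor expansion (or equivalently via sum-over-permutations) gives x^9 - 40x^8 + 690x^7 - 6720x^6 + 40485x^5 - 154704x^4 + 366560x^3 - 492800x^2 + 288000x. The constant term is 0 because L is singular (the all-ones vector lies in its kernel). There is one zero in the spectrum, matching the 1 component. The largest eigenvalue, 9, is at most the vertex count 9.

x^9 - 40x^8 + 690x^7 - 6720x^6 + 40485x^5 - 154704x^4 + 366560x^3 - 492800x^2 + 288000x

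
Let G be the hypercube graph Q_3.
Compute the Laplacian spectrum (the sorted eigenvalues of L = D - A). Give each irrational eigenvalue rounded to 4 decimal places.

The graph has 8 vertices and degree multiset [3, 3, 3, 3, 3, 3, 3, 3]; D is the diagonal matrix of degrees and L = D - A. The multiplicity of 0 as a Laplacian eigenvalue equals the number of connected components. By the matrix-tree theorem the graph has (1/8) * product of the nonzero eigenvalues = 384 spanning trees. The largest eigenvalue, 6, is at most the vertex count 8.

[0, 2, 2, 2, 4, 4, 4, 6]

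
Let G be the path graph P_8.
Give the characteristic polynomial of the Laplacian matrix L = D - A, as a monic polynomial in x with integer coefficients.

The graph has 8 vertices and degree multiset [2, 2, 2, 2, 2, 2, 1, 1]; D is the diagonal matrix of degrees and L = D - A. L has integer entries, so p(x) = det(xI - L) has integer coefficients. Expanding the determinant yields x^8 - 14x^7 + 78x^6 - 220x^5 + 330x^4 - 252x^3 + 84x^2 - 8x. The constant term is 0 because L is singular (the all-ones vector lies in its kernel). By the matrix-tree theorem the graph has (1/8) * product of the nonzero eigenvalues = 1 spanning tree. There is one zero in the spectrum, matching the 1 component.

x^8 - 14x^7 + 78x^6 - 220x^5 + 330x^4 - 252x^3 + 84x^2 - 8x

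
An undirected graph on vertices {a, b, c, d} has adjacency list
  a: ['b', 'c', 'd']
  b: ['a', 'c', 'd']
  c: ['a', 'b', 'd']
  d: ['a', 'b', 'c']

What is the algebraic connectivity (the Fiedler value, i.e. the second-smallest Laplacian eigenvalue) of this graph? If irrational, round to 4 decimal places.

Reading degrees in the order [a, b, c, d] gives [3, 3, 3, 3]; set D = diag(3, 3, 3, 3) and form L = D - A. The smallest Laplacian eigenvalue is always 0. The next one, lambda_2 = 4, measures how hard the graph is to disconnect: larger values mean better connectivity. The largest eigenvalue, 4, is at most the vertex count 4.

4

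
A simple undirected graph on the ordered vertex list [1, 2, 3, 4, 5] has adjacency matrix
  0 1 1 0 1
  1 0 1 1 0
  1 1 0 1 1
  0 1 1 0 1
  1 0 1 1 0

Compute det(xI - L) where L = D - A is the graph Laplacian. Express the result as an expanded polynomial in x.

Reading degrees in the order [1, 2, 3, 4, 5] gives [3, 3, 4, 3, 3]; set D = diag(3, 3, 4, 3, 3) and form L = D - A. L has integer entries, so p(x) = det(xI - L) has integer coefficients. Expanding the determinant yields x^5 - 16x^4 + 94x^3 - 240x^2 + 225x. The constant term is 0 because L is singular (the all-ones vector lies in its kernel). By the matrix-tree theorem the graph has (1/5) * product of the nonzero eigenvalues = 45 spanning trees.

x^5 - 16x^4 + 94x^3 - 240x^2 + 225x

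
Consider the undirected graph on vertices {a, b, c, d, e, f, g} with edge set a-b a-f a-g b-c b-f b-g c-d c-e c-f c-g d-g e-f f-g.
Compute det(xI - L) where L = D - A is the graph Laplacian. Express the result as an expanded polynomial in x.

Each diagonal entry of L is the vertex degree and each off-diagonal entry is -1 where an edge is present, 0 otherwise; in the order [a, b, c, d, e, f, g] the diagonal is [3, 4, 5, 2, 2, 5, 5]. L has integer entries, so p(x) = det(xI - L) has integer coefficients. Expanding the determinant yields x^7 - 26x^6 + 271x^5 - 1438x^4 + 4059x^3 - 5728x^2 + 3157x. The coefficient of x^6 equals -trace(L) = -26, matching the sum of degrees. The largest eigenvalue, 6.3163, is at most the vertex count 7. There is one zero in the spectrum, matching the 1 component.

x^7 - 26x^6 + 271x^5 - 1438x^4 + 4059x^3 - 5728x^2 + 3157x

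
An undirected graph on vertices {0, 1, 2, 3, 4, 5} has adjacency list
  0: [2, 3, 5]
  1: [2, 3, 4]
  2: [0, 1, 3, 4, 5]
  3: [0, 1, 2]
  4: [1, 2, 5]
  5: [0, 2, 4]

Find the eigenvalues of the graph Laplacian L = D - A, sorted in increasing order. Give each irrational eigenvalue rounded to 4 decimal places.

[0, 2.3820, 2.3820, 4.6180, 4.6180, 6]

Each diagonal entry of L is the vertex degree and each off-diagonal entry is -1 where an edge is present, 0 otherwise; in the order [0, 1, 2, 3, 4, 5] the diagonal is [3, 3, 5, 3, 3, 3]. L is symmetric positive semidefinite, so every eigenvalue is real and nonnegative. The single zero eigenvalue shows the graph is connected. The eigenvalues sum to 20, which equals trace(L) = 2|E|.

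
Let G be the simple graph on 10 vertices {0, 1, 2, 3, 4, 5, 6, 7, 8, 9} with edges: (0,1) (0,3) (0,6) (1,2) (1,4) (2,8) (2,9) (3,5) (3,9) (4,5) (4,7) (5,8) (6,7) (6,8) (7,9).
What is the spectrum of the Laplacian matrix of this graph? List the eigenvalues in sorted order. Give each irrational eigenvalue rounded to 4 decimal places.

With the vertex order [0, 1, 2, 3, 4, 5, 6, 7, 8, 9], the degrees are [3, 3, 3, 3, 3, 3, 3, 3, 3, 3], giving D = diag(3, 3, 3, 3, 3, 3, 3, 3, 3, 3) and L = D - A. L is symmetric positive semidefinite, so every eigenvalue is real and nonnegative. The single zero eigenvalue shows the graph is connected. By the matrix-tree theorem the graph has (1/10) * product of the nonzero eigenvalues = 2000 spanning trees.

[0, 2, 2, 2, 2, 2, 5, 5, 5, 5]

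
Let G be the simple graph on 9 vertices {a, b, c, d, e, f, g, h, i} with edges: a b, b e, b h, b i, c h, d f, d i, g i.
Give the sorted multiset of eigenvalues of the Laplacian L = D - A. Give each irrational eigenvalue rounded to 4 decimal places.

With the vertex order [a, b, c, d, e, f, g, h, i], the degrees are [1, 4, 1, 2, 1, 1, 1, 2, 3], giving D = diag(1, 4, 1, 2, 1, 1, 1, 2, 3) and L = D - A. Diagonalising L (or applying a numerical eigensolver to the 9x9 matrix) gives the spectrum above. The eigenvalues sum to 16, which equals trace(L) = 2|E|. There is one zero in the spectrum, matching the 1 component.

[0, 0.2427, 0.5371, 0.6893, 1, 2.1297, 2.4166, 3.6434, 5.3411]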